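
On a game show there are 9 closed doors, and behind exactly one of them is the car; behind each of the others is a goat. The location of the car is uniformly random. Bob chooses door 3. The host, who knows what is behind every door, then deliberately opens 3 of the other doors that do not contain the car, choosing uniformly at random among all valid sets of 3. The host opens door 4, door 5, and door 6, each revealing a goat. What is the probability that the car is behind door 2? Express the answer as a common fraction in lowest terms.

8/45

Condition on the true location of the car.
If it is behind any of doors 1, 2, 7, 8, and 9 (prior 1/9 each): the host has 35 equally likely choices, so probability 1/35; weight (1/9)·(1/35) = 1/315 each.
If it is behind door 3 (prior 1/9): the host has 56 equally likely choices, so probability 1/56; weight (1/9)·(1/56) = 1/504.
If it is behind any of doors 4, 5, and 6 (prior 1/9 each): that door was opened and seen not to hold the prize — ruled out; weight (1/9)·0 = 0 each.
The weights sum to 1/56.
So P(the car behind door 2 | the host opened door 4, door 5, and door 6) = (1/315) / (1/56) = 8/45.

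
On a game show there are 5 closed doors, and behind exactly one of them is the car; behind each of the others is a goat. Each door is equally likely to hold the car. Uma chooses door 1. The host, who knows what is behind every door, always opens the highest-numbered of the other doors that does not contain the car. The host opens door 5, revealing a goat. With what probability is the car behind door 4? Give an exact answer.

1/4

Condition on the true location of the car.
If it is behind any of doors 1, 2, 3, and 4 (prior 1/5 each): door 5 is the highest-numbered option available, probability 1; weight (1/5)·1 = 1/5 each.
If it is behind door 5 (prior 1/5): the host opened door 5, so this case is ruled out; weight (1/5)·0 = 0.
The weights sum to 4/5.
So P(the car behind door 4 | the host opened door 5) = (1/5) / (4/5) = 1/4.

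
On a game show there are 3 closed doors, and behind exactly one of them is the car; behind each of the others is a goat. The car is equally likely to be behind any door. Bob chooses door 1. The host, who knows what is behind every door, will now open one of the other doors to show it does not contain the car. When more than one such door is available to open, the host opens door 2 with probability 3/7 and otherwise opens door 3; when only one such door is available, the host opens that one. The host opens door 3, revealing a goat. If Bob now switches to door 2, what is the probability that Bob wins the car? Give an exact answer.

Condition on the true location of the car.
If it is behind door 1 (prior 1/3): door 2 is available but not opened, probability 4/7; weight (1/3)·(4/7) = 4/21.
If it is behind door 2 (prior 1/3): only door 3 is available, probability 1; weight (1/3)·1 = 1/3.
If it is behind door 3 (prior 1/3): the host opened door 3, so this case is ruled out; weight (1/3)·0 = 0.
The weights sum to 11/21.
So P(the car behind door 2 | the host opened door 3) = (1/3) / (11/21) = 7/11.

7/11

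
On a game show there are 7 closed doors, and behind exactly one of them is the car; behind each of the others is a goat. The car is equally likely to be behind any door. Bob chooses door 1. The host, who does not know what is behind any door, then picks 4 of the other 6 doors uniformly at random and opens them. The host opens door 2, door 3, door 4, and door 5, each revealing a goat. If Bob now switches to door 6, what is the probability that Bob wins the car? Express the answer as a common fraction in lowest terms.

1/3

Condition on the true location of the car.
If it is behind any of doors 1, 6, and 7 (prior 1/7 each): the host picks exactly this set with probability 1/15 regardless, and none is the prize; weight (1/7)·(1/15) = 1/105 each.
If it is behind any of doors 2, 3, 4, and 5 (prior 1/7 each): that door was opened and seen not to hold the prize — ruled out; weight (1/7)·0 = 0 each.
The weights sum to 1/35.
So P(the car behind door 6 | the host opened door 2, door 3, door 4, and door 5) = (1/105) / (1/35) = 1/3.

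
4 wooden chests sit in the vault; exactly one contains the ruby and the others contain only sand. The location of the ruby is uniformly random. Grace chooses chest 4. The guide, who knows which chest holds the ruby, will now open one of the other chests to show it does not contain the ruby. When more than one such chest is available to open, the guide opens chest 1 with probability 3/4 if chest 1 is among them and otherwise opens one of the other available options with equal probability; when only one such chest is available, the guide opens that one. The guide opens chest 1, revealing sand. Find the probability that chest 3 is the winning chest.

1/3

Condition on the true location of the ruby.
If it is in chest 1 (prior 1/4): the guide opened chest 1, so this case is ruled out; weight (1/4)·0 = 0.
If it is in any of chests 2, 3, and 4 (prior 1/4 each): chest 1 is available, opened with probability 3/4; weight (1/4)·(3/4) = 3/16 each.
The weights sum to 9/16.
So P(the ruby in chest 3 | the guide opened chest 1) = (3/16) / (9/16) = 1/3.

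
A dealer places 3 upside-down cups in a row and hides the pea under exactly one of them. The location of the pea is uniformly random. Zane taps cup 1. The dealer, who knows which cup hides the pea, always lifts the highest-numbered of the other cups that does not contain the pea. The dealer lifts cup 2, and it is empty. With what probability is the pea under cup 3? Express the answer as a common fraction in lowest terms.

1

Consider each possible location of the pea in turn.
If it is under cup 1 (prior 1/3): the dealer would have opened cup 3 instead, probability 0; weight (1/3)·0 = 0.
If it is under cup 2 (prior 1/3): the dealer opened cup 2, so this case is ruled out; weight (1/3)·0 = 0.
If it is under cup 3 (prior 1/3): cup 2 is the highest-numbered option available, probability 1; weight (1/3)·1 = 1/3.
The weights sum to 1/3.
So P(the pea under cup 3 | the dealer opened cup 2) = (1/3) / (1/3) = 1.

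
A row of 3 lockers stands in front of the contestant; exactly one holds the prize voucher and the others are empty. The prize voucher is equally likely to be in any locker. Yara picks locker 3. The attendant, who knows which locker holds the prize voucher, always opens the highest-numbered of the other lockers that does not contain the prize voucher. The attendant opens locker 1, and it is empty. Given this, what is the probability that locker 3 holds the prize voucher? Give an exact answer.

Consider each possible location of the prize voucher in turn.
If it is in locker 1 (prior 1/3): the attendant opened locker 1, so this case is ruled out; weight (1/3)·0 = 0.
If it is in locker 2 (prior 1/3): locker 1 is the highest-numbered option available, probability 1; weight (1/3)·1 = 1/3.
If it is in locker 3 (prior 1/3): the attendant would have opened locker 2 instead, probability 0; weight (1/3)·0 = 0.
The weights sum to 1/3.
So P(the prize voucher in locker 3 | the attendant opened locker 1) = 0 / (1/3) = 0.

0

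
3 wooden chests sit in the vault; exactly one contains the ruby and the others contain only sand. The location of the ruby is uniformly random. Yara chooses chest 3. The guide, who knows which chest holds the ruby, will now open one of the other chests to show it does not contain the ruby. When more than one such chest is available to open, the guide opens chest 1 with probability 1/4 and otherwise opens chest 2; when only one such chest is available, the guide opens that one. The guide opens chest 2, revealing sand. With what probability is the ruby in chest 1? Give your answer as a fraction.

4/7

Apply Bayes' rule, conditioning on where the ruby actually is.
If it is in chest 1 (prior 1/3): only chest 2 is available, probability 1; weight (1/3)·1 = 1/3.
If it is in chest 2 (prior 1/3): the guide opened chest 2, so this case is ruled out; weight (1/3)·0 = 0.
If it is in chest 3 (prior 1/3): chest 1 is available but not opened, probability 3/4; weight (1/3)·(3/4) = 1/4.
The weights sum to 7/12.
So P(the ruby in chest 1 | the guide opened chest 2) = (1/3) / (7/12) = 4/7.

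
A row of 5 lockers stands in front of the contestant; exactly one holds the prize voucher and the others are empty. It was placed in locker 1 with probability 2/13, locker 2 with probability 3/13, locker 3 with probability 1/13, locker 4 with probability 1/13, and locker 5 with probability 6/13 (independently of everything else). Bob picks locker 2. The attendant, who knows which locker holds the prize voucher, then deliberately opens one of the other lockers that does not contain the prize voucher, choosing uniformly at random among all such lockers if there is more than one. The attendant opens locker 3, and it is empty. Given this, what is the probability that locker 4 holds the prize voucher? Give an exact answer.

Consider each possible location of the prize voucher in turn.
If it is in locker 1 (prior 2/13): the attendant has 3 equally likely choices, so probability 1/3; weight (2/13)·(1/3) = 2/39.
If it is in locker 2 (prior 3/13): the attendant has 4 equally likely choices, so probability 1/4; weight (3/13)·(1/4) = 3/52.
If it is in locker 3 (prior 1/13): the attendant opened locker 3, so this case is ruled out; weight (1/13)·0 = 0.
If it is in locker 4 (prior 1/13): the attendant has 3 equally likely choices, so probability 1/3; weight (1/13)·(1/3) = 1/39.
If it is in locker 5 (prior 6/13): the attendant has 3 equally likely choices, so probability 1/3; weight (6/13)·(1/3) = 2/13.
The weights sum to 15/52.
So P(the prize voucher in locker 4 | the attendant opened locker 3) = (1/39) / (15/52) = 4/45.

4/45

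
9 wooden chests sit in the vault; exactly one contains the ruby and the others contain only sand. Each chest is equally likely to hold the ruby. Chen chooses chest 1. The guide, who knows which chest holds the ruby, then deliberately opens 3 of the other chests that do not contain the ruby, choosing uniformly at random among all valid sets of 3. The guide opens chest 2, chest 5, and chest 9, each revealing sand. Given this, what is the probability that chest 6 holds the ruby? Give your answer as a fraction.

8/45

Consider each possible location of the ruby in turn.
If it is in chest 1 (prior 1/9): the guide has 56 equally likely choices, so probability 1/56; weight (1/9)·(1/56) = 1/504.
If it is in any of chests 2, 5, and 9 (prior 1/9 each): that chest was opened and seen not to hold the prize — ruled out; weight (1/9)·0 = 0 each.
If it is in any of chests 3, 4, 6, 7, and 8 (prior 1/9 each): the guide has 35 equally likely choices, so probability 1/35; weight (1/9)·(1/35) = 1/315 each.
The weights sum to 1/56.
So P(the ruby in chest 6 | the guide opened chest 2, chest 5, and chest 9) = (1/315) / (1/56) = 8/45.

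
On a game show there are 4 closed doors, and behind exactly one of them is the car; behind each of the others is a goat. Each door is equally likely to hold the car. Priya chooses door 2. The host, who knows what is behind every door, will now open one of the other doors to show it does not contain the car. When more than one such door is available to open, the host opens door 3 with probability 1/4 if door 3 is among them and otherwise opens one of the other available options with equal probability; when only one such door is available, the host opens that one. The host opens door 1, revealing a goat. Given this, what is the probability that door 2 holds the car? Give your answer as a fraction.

3/13

Condition on the true location of the car.
If it is behind door 1 (prior 1/4): the host opened door 1, so this case is ruled out; weight (1/4)·0 = 0.
If it is behind door 2 (prior 1/4): door 3 is available but not opened; door 1 gets probability (1 − 1/4)/2 = 3/8; weight (1/4)·(3/8) = 3/32.
If it is behind door 3 (prior 1/4): door 3 holds the prize so is unavailable; the host chooses uniformly among the 2 others, probability 1/2; weight (1/4)·(1/2) = 1/8.
If it is behind door 4 (prior 1/4): door 3 is available but not opened, probability 3/4; weight (1/4)·(3/4) = 3/16.
The weights sum to 13/32.
So P(the car behind door 2 | the host opened door 1) = (3/32) / (13/32) = 3/13.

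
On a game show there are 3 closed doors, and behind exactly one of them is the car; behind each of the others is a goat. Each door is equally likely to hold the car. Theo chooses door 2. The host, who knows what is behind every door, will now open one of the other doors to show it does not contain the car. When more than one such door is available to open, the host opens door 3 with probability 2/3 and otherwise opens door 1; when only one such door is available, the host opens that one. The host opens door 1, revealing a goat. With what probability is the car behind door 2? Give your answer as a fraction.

1/4

Apply Bayes' rule, conditioning on where the car actually is.
If it is behind door 1 (prior 1/3): the host opened door 1, so this case is ruled out; weight (1/3)·0 = 0.
If it is behind door 2 (prior 1/3): door 3 is available but not opened, probability 1/3; weight (1/3)·(1/3) = 1/9.
If it is behind door 3 (prior 1/3): only door 1 is available, probability 1; weight (1/3)·1 = 1/3.
The weights sum to 4/9.
So P(the car behind door 2 | the host opened door 1) = (1/9) / (4/9) = 1/4.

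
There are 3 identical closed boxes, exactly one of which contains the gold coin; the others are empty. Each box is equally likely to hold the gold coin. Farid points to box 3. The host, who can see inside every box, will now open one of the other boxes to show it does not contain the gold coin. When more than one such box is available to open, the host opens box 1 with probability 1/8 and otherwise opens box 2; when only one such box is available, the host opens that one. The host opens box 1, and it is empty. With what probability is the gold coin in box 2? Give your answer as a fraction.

8/9

Consider each possible location of the gold coin in turn.
If it is in box 1 (prior 1/3): the host opened box 1, so this case is ruled out; weight (1/3)·0 = 0.
If it is in box 2 (prior 1/3): only box 1 is available, probability 1; weight (1/3)·1 = 1/3.
If it is in box 3 (prior 1/3): box 1 is available, opened with probability 1/8; weight (1/3)·(1/8) = 1/24.
The weights sum to 3/8.
So P(the gold coin in box 2 | the host opened box 1) = (1/3) / (3/8) = 8/9.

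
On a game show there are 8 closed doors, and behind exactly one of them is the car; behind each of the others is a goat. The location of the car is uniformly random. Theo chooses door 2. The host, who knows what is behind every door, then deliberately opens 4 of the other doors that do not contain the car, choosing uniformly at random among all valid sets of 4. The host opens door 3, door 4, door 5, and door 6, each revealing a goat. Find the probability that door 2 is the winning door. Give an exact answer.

Consider each possible location of the car in turn.
If it is behind any of doors 1, 7, and 8 (prior 1/8 each): the host has 15 equally likely choices, so probability 1/15; weight (1/8)·(1/15) = 1/120 each.
If it is behind door 2 (prior 1/8): the host has 35 equally likely choices, so probability 1/35; weight (1/8)·(1/35) = 1/280.
If it is behind any of doors 3, 4, 5, and 6 (prior 1/8 each): that door was opened and seen not to hold the prize — ruled out; weight (1/8)·0 = 0 each.
The weights sum to 1/35.
So P(the car behind door 2 | the host opened door 3, door 4, door 5, and door 6) = (1/280) / (1/35) = 1/8.

1/8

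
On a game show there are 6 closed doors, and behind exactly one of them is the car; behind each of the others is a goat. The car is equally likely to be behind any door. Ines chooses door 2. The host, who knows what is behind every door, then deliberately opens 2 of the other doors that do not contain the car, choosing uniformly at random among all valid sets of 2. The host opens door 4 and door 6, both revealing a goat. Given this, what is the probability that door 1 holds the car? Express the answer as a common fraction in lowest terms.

5/18

Consider each possible location of the car in turn.
If it is behind any of doors 1, 3, and 5 (prior 1/6 each): the host has 6 equally likely choices, so probability 1/6; weight (1/6)·(1/6) = 1/36 each.
If it is behind door 2 (prior 1/6): the host has 10 equally likely choices, so probability 1/10; weight (1/6)·(1/10) = 1/60.
If it is behind either of doors 4 and 6 (prior 1/6 each): that door was opened and seen not to hold the prize — ruled out; weight (1/6)·0 = 0 each.
The weights sum to 1/10.
So P(the car behind door 1 | the host opened door 4 and door 6) = (1/36) / (1/10) = 5/18.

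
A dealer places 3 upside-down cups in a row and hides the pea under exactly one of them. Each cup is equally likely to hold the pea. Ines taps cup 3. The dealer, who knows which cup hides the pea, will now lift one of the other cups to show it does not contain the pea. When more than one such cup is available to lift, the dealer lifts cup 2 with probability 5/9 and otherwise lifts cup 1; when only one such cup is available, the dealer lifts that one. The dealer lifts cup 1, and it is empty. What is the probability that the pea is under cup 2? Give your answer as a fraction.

9/13

Apply Bayes' rule, conditioning on where the pea actually is.
If it is under cup 1 (prior 1/3): the dealer opened cup 1, so this case is ruled out; weight (1/3)·0 = 0.
If it is under cup 2 (prior 1/3): only cup 1 is available, probability 1; weight (1/3)·1 = 1/3.
If it is under cup 3 (prior 1/3): cup 2 is available but not opened, probability 4/9; weight (1/3)·(4/9) = 4/27.
The weights sum to 13/27.
So P(the pea under cup 2 | the dealer opened cup 1) = (1/3) / (13/27) = 9/13.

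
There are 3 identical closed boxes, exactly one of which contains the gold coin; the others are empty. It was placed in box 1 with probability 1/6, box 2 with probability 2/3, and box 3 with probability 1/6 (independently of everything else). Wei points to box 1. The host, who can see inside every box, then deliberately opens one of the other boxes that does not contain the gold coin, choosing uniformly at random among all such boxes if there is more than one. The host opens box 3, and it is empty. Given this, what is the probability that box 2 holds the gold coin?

8/9

Apply Bayes' rule, conditioning on where the gold coin actually is.
If it is in box 1 (prior 1/6): the host has 2 equally likely choices, so probability 1/2; weight (1/6)·(1/2) = 1/12.
If it is in box 2 (prior 2/3): the host has no choice, probability 1; weight (2/3)·1 = 2/3.
If it is in box 3 (prior 1/6): the host opened box 3, so this case is ruled out; weight (1/6)·0 = 0.
The weights sum to 3/4.
So P(the gold coin in box 2 | the host opened box 3) = (2/3) / (3/4) = 8/9.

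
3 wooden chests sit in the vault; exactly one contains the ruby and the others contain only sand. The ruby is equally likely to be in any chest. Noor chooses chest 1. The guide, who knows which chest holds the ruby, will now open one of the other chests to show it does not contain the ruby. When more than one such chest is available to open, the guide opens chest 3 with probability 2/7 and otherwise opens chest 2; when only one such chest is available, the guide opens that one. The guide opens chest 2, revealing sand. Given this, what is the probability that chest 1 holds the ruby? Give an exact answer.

Apply Bayes' rule, conditioning on where the ruby actually is.
If it is in chest 1 (prior 1/3): chest 3 is available but not opened, probability 5/7; weight (1/3)·(5/7) = 5/21.
If it is in chest 2 (prior 1/3): the guide opened chest 2, so this case is ruled out; weight (1/3)·0 = 0.
If it is in chest 3 (prior 1/3): only chest 2 is available, probability 1; weight (1/3)·1 = 1/3.
The weights sum to 4/7.
So P(the ruby in chest 1 | the guide opened chest 2) = (5/21) / (4/7) = 5/12.

5/12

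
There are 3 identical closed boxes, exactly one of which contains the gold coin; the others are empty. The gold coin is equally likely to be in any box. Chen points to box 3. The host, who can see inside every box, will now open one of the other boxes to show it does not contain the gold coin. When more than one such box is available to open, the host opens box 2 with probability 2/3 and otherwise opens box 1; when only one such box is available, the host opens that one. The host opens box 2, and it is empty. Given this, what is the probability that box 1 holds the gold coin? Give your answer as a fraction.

Consider each possible location of the gold coin in turn.
If it is in box 1 (prior 1/3): only box 2 is available, probability 1; weight (1/3)·1 = 1/3.
If it is in box 2 (prior 1/3): the host opened box 2, so this case is ruled out; weight (1/3)·0 = 0.
If it is in box 3 (prior 1/3): box 2 is available, opened with probability 2/3; weight (1/3)·(2/3) = 2/9.
The weights sum to 5/9.
So P(the gold coin in box 1 | the host opened box 2) = (1/3) / (5/9) = 3/5.

3/5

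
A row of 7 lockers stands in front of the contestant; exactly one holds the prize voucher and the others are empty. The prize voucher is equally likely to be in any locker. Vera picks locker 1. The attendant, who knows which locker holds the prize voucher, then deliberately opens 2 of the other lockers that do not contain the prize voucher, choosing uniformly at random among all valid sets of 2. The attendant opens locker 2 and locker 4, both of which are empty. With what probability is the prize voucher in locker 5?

3/14

Consider each possible location of the prize voucher in turn.
If it is in locker 1 (prior 1/7): the attendant has 15 equally likely choices, so probability 1/15; weight (1/7)·(1/15) = 1/105.
If it is in either of lockers 2 and 4 (prior 1/7 each): that locker was opened and seen not to hold the prize — ruled out; weight (1/7)·0 = 0 each.
If it is in any of lockers 3, 5, 6, and 7 (prior 1/7 each): the attendant has 10 equally likely choices, so probability 1/10; weight (1/7)·(1/10) = 1/70 each.
The weights sum to 1/15.
So P(the prize voucher in locker 5 | the attendant opened locker 2 and locker 4) = (1/70) / (1/15) = 3/14.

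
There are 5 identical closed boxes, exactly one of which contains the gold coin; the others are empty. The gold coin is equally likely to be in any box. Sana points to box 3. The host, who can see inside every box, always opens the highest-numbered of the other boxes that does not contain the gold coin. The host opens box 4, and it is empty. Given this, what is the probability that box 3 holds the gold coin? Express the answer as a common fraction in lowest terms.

Apply Bayes' rule, conditioning on where the gold coin actually is.
If it is in any of boxes 1, 2, and 3 (prior 1/5 each): the host would have opened box 5 instead, probability 0; weight (1/5)·0 = 0 each.
If it is in box 4 (prior 1/5): the host opened box 4, so this case is ruled out; weight (1/5)·0 = 0.
If it is in box 5 (prior 1/5): box 4 is the highest-numbered option available, probability 1; weight (1/5)·1 = 1/5.
The weights sum to 1/5.
So P(the gold coin in box 3 | the host opened box 4) = 0 / (1/5) = 0.

0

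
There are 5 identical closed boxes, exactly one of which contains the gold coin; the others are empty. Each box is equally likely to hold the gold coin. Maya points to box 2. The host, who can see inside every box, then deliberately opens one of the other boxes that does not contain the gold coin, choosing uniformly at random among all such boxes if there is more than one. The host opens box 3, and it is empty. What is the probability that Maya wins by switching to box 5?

4/15

Apply Bayes' rule, conditioning on where the gold coin actually is.
If it is in any of boxes 1, 4, and 5 (prior 1/5 each): the host has 3 equally likely choices, so probability 1/3; weight (1/5)·(1/3) = 1/15 each.
If it is in box 2 (prior 1/5): the host has 4 equally likely choices, so probability 1/4; weight (1/5)·(1/4) = 1/20.
If it is in box 3 (prior 1/5): the host opened box 3, so this case is ruled out; weight (1/5)·0 = 0.
The weights sum to 1/4.
So P(the gold coin in box 5 | the host opened box 3) = (1/15) / (1/4) = 4/15.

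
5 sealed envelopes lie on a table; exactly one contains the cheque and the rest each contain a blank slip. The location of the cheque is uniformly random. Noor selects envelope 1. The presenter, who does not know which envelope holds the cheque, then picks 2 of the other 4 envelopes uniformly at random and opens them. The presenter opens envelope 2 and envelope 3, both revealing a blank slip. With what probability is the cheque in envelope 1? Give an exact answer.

1/3

Because the presenter chose which envelopes to open without knowing where the cheque is, the choice is independent of the prize location. Learning that none of the 2 opened envelopes holds the cheque simply rules out those 2 locations and leaves the remaining 3 envelopes still equally likely by symmetry.
So P(the cheque in envelope 1) = 1/3.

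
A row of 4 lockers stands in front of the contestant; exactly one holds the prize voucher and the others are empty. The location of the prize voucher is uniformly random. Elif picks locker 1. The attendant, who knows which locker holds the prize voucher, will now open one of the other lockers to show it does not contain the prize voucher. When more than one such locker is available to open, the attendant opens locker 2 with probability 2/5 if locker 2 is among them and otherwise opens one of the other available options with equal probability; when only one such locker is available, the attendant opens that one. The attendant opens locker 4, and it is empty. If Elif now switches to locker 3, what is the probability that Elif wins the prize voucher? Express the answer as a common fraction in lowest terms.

3/7

Consider each possible location of the prize voucher in turn.
If it is in locker 1 (prior 1/4): locker 2 is available but not opened; locker 4 gets probability (1 − 2/5)/2 = 3/10; weight (1/4)·(3/10) = 3/40.
If it is in locker 2 (prior 1/4): locker 2 holds the prize so is unavailable; the attendant chooses uniformly among the 2 others, probability 1/2; weight (1/4)·(1/2) = 1/8.
If it is in locker 3 (prior 1/4): locker 2 is available but not opened, probability 3/5; weight (1/4)·(3/5) = 3/20.
If it is in locker 4 (prior 1/4): the attendant opened locker 4, so this case is ruled out; weight (1/4)·0 = 0.
The weights sum to 7/20.
So P(the prize voucher in locker 3 | the attendant opened locker 4) = (3/20) / (7/20) = 3/7.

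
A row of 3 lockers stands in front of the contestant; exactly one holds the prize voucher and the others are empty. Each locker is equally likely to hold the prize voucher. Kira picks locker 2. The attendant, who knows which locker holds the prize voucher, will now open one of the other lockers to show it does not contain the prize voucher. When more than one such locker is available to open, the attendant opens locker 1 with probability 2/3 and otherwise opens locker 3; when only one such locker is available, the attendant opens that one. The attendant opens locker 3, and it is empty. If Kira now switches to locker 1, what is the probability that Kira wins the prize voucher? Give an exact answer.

Consider each possible location of the prize voucher in turn.
If it is in locker 1 (prior 1/3): only locker 3 is available, probability 1; weight (1/3)·1 = 1/3.
If it is in locker 2 (prior 1/3): locker 1 is available but not opened, probability 1/3; weight (1/3)·(1/3) = 1/9.
If it is in locker 3 (prior 1/3): the attendant opened locker 3, so this case is ruled out; weight (1/3)·0 = 0.
The weights sum to 4/9.
So P(the prize voucher in locker 1 | the attendant opened locker 3) = (1/3) / (4/9) = 3/4.

3/4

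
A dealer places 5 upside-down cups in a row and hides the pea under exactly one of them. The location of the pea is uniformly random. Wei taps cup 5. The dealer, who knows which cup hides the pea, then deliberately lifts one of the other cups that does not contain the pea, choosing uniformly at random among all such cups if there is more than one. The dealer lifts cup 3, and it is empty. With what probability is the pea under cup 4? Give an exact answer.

4/15

Apply Bayes' rule, conditioning on where the pea actually is.
If it is under any of cups 1, 2, and 4 (prior 1/5 each): the dealer has 3 equally likely choices, so probability 1/3; weight (1/5)·(1/3) = 1/15 each.
If it is under cup 3 (prior 1/5): the dealer opened cup 3, so this case is ruled out; weight (1/5)·0 = 0.
If it is under cup 5 (prior 1/5): the dealer has 4 equally likely choices, so probability 1/4; weight (1/5)·(1/4) = 1/20.
The weights sum to 1/4.
So P(the pea under cup 4 | the dealer opened cup 3) = (1/15) / (1/4) = 4/15.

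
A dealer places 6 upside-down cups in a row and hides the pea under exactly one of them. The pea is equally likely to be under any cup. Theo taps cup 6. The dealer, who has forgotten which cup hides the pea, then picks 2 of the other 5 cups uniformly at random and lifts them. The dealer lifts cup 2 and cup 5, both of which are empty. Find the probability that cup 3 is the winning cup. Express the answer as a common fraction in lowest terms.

Because the dealer chose which cups to lift without knowing where the pea is, the choice is independent of the prize location. Learning that none of the 2 opened cups holds the pea simply rules out those 2 locations and leaves the remaining 4 cups still equally likely by symmetry.
So P(the pea under cup 3) = 1/4.

1/4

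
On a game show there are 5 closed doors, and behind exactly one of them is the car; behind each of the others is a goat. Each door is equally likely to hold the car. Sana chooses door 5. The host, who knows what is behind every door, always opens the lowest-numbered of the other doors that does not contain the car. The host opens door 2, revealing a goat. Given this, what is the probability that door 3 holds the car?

Apply Bayes' rule, conditioning on where the car actually is.
If it is behind door 1 (prior 1/5): door 2 is the lowest-numbered option available, probability 1; weight (1/5)·1 = 1/5.
If it is behind door 2 (prior 1/5): the host opened door 2, so this case is ruled out; weight (1/5)·0 = 0.
If it is behind any of doors 3, 4, and 5 (prior 1/5 each): the host would have opened door 1 instead, probability 0; weight (1/5)·0 = 0 each.
The weights sum to 1/5.
So P(the car behind door 3 | the host opened door 2) = 0 / (1/5) = 0.

0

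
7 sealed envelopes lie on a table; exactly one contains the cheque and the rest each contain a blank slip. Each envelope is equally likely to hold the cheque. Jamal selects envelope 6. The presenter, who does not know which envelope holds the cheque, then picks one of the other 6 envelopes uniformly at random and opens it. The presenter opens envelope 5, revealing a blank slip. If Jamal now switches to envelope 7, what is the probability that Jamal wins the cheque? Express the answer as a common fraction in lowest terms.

Apply Bayes' rule, conditioning on where the cheque actually is.
If it is in any of envelopes 1, 2, 3, 4, 6, and 7 (prior 1/7 each): the presenter picks envelope 5 with probability 1/6 regardless, and it is not the prize; weight (1/7)·(1/6) = 1/42 each.
If it is in envelope 5 (prior 1/7): the presenter opened envelope 5, so this case is ruled out; weight (1/7)·0 = 0.
The weights sum to 1/7.
So P(the cheque in envelope 7 | the presenter opened envelope 5) = (1/42) / (1/7) = 1/6.

1/6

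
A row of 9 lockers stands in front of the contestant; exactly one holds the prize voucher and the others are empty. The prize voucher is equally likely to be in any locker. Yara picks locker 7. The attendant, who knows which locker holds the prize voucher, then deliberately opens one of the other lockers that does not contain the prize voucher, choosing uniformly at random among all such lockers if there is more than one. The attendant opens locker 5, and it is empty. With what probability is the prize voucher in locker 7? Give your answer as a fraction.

1/9

Condition on the true location of the prize voucher.
If it is in any of lockers 1, 2, 3, 4, 6, 8, and 9 (prior 1/9 each): the attendant has 7 equally likely choices, so probability 1/7; weight (1/9)·(1/7) = 1/63 each.
If it is in locker 5 (prior 1/9): the attendant opened locker 5, so this case is ruled out; weight (1/9)·0 = 0.
If it is in locker 7 (prior 1/9): the attendant has 8 equally likely choices, so probability 1/8; weight (1/9)·(1/8) = 1/72.
The weights sum to 1/8.
So P(the prize voucher in locker 7 | the attendant opened locker 5) = (1/72) / (1/8) = 1/9.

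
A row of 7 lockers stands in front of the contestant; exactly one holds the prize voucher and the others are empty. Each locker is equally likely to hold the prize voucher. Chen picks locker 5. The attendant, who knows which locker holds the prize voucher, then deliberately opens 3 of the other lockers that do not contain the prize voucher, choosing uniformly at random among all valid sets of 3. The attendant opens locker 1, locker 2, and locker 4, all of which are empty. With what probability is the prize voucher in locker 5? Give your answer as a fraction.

1/7

Apply Bayes' rule, conditioning on where the prize voucher actually is.
If it is in any of lockers 1, 2, and 4 (prior 1/7 each): that locker was opened and seen not to hold the prize — ruled out; weight (1/7)·0 = 0 each.
If it is in any of lockers 3, 6, and 7 (prior 1/7 each): the attendant has 10 equally likely choices, so probability 1/10; weight (1/7)·(1/10) = 1/70 each.
If it is in locker 5 (prior 1/7): the attendant has 20 equally likely choices, so probability 1/20; weight (1/7)·(1/20) = 1/140.
The weights sum to 1/20.
So P(the prize voucher in locker 5 | the attendant opened locker 1, locker 2, and locker 4) = (1/140) / (1/20) = 1/7.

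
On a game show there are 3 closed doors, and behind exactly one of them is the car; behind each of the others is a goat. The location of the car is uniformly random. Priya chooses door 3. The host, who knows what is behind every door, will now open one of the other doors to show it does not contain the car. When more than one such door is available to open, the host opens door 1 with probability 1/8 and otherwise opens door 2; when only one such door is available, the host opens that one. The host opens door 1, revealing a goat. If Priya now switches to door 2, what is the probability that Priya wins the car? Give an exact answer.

Condition on the true location of the car.
If it is behind door 1 (prior 1/3): the host opened door 1, so this case is ruled out; weight (1/3)·0 = 0.
If it is behind door 2 (prior 1/3): only door 1 is available, probability 1; weight (1/3)·1 = 1/3.
If it is behind door 3 (prior 1/3): door 1 is available, opened with probability 1/8; weight (1/3)·(1/8) = 1/24.
The weights sum to 3/8.
So P(the car behind door 2 | the host opened door 1) = (1/3) / (3/8) = 8/9.

8/9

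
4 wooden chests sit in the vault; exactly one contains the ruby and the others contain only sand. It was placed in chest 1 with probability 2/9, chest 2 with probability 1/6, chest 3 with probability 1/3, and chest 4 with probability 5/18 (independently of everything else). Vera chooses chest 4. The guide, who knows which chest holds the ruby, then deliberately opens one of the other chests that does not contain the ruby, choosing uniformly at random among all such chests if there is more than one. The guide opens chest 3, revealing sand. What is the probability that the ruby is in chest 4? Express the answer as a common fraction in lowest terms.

Apply Bayes' rule, conditioning on where the ruby actually is.
If it is in chest 1 (prior 2/9): the guide has 2 equally likely choices, so probability 1/2; weight (2/9)·(1/2) = 1/9.
If it is in chest 2 (prior 1/6): the guide has 2 equally likely choices, so probability 1/2; weight (1/6)·(1/2) = 1/12.
If it is in chest 3 (prior 1/3): the guide opened chest 3, so this case is ruled out; weight (1/3)·0 = 0.
If it is in chest 4 (prior 5/18): the guide has 3 equally likely choices, so probability 1/3; weight (5/18)·(1/3) = 5/54.
The weights sum to 31/108.
So P(the ruby in chest 4 | the guide opened chest 3) = (5/54) / (31/108) = 10/31.

10/31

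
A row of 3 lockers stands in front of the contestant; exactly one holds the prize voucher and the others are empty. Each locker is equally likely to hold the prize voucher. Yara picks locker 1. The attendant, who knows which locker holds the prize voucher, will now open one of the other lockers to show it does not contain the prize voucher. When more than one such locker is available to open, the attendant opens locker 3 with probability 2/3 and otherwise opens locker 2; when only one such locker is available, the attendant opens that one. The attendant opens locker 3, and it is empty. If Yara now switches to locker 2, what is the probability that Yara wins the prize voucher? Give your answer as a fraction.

Consider each possible location of the prize voucher in turn.
If it is in locker 1 (prior 1/3): locker 3 is available, opened with probability 2/3; weight (1/3)·(2/3) = 2/9.
If it is in locker 2 (prior 1/3): only locker 3 is available, probability 1; weight (1/3)·1 = 1/3.
If it is in locker 3 (prior 1/3): the attendant opened locker 3, so this case is ruled out; weight (1/3)·0 = 0.
The weights sum to 5/9.
So P(the prize voucher in locker 2 | the attendant opened locker 3) = (1/3) / (5/9) = 3/5.

3/5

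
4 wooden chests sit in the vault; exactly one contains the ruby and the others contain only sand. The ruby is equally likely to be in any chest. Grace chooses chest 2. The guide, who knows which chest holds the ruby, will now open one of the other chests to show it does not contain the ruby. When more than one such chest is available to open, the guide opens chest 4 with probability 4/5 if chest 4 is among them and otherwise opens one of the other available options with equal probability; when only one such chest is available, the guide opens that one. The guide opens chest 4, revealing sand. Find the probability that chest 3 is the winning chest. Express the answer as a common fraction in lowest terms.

Consider each possible location of the ruby in turn.
If it is in any of chests 1, 2, and 3 (prior 1/4 each): chest 4 is available, opened with probability 4/5; weight (1/4)·(4/5) = 1/5 each.
If it is in chest 4 (prior 1/4): the guide opened chest 4, so this case is ruled out; weight (1/4)·0 = 0.
The weights sum to 3/5.
So P(the ruby in chest 3 | the guide opened chest 4) = (1/5) / (3/5) = 1/3.

1/3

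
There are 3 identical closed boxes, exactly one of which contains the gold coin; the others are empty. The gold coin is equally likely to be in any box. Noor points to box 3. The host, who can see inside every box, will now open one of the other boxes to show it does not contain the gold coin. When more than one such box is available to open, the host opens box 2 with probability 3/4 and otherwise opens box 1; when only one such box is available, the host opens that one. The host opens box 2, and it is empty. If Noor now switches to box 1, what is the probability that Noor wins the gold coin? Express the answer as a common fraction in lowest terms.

Consider each possible location of the gold coin in turn.
If it is in box 1 (prior 1/3): only box 2 is available, probability 1; weight (1/3)·1 = 1/3.
If it is in box 2 (prior 1/3): the host opened box 2, so this case is ruled out; weight (1/3)·0 = 0.
If it is in box 3 (prior 1/3): box 2 is available, opened with probability 3/4; weight (1/3)·(3/4) = 1/4.
The weights sum to 7/12.
So P(the gold coin in box 1 | the host opened box 2) = (1/3) / (7/12) = 4/7.

4/7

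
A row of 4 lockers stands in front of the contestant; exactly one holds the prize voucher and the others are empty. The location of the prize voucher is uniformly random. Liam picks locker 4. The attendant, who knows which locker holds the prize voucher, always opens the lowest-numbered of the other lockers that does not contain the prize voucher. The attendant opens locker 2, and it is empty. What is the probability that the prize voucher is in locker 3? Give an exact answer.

Consider each possible location of the prize voucher in turn.
If it is in locker 1 (prior 1/4): locker 2 is the lowest-numbered option available, probability 1; weight (1/4)·1 = 1/4.
If it is in locker 2 (prior 1/4): the attendant opened locker 2, so this case is ruled out; weight (1/4)·0 = 0.
If it is in either of lockers 3 and 4 (prior 1/4 each): the attendant would have opened locker 1 instead, probability 0; weight (1/4)·0 = 0 each.
The weights sum to 1/4.
So P(the prize voucher in locker 3 | the attendant opened locker 2) = 0 / (1/4) = 0.

0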